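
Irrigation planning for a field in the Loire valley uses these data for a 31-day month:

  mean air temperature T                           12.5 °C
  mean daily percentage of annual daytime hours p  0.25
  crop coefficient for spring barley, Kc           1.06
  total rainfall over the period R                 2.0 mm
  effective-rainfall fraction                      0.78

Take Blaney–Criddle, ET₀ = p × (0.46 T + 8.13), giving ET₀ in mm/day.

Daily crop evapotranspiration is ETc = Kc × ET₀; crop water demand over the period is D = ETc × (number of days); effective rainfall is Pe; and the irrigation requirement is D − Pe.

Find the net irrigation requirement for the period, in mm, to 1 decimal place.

112.5 mm

ET₀ = 0.25 × (0.46 × 12.5 + 8.13) = 0.25 × 13.880 = 3.4700 mm/d
ETc = Kc × ET₀ = 1.06 × 3.4700 = 3.6782 mm/d
Crop demand D = ETc × 31 d = 3.6782 × 31 = 114.024 mm
Pe = 0.78 × 2.0 = 1.560 mm
D − Pe = 114.024 − 1.560 = 112.464 mm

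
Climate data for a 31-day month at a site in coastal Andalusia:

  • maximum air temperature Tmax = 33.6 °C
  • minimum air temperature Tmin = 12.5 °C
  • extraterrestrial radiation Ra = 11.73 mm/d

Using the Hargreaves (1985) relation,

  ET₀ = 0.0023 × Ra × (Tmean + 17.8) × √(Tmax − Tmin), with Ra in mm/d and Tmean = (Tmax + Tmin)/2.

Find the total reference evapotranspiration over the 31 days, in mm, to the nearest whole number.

Tmean = (33.6 + 12.5)/2 = 23.05 °C
ET₀ = 0.0023 × 11.73 × (23.05 + 17.8) × √21.1 = 0.0023 × 11.73 × 40.85 × 4.5935 = 5.0625 mm/d
Over 31 days: 5.0625 × 31 = 156.938 mm

157 mm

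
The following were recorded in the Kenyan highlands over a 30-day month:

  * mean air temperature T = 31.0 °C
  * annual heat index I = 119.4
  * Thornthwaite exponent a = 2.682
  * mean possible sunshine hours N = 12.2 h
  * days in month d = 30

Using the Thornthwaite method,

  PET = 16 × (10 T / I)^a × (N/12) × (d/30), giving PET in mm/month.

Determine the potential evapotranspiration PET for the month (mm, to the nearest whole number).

10T/I = 10 × 31.0 / 119.4 = 2.5963
(10T/I)^a = 2.5963^2.682 = 12.9211
Uncorrected PET = 16 × 12.9211 = 206.738 mm
Correction = (N/12)(d/30) = (12.2/12)(30/30) = 1.0167
PET = 206.738 × 1.0167 = 210.191 mm/month

210 mm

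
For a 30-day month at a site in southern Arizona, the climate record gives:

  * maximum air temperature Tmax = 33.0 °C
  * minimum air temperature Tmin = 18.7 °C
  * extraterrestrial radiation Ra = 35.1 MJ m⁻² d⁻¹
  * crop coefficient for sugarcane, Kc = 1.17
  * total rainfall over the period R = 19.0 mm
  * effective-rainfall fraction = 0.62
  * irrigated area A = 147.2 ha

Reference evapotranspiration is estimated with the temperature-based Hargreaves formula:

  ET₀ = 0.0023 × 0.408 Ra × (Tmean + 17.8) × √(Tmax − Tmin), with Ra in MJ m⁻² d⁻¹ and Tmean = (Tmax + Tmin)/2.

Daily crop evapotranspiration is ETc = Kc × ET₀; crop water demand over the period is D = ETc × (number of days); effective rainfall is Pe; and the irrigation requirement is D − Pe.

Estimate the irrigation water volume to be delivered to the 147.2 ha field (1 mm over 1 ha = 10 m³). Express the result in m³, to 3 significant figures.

264000 m³

Tmean = (33.0 + 18.7)/2 = 25.85 °C
0.408 Ra = 0.408 × 35.1 = 14.3208 mm/d equivalent
ET₀ = 0.0023 × 14.3208 × (25.85 + 17.8) × √14.3 = 0.0023 × 14.3208 × 43.65 × 3.7815 = 5.4368 mm/d
ETc = Kc × ET₀ = 1.17 × 5.4368 = 6.3611 mm/d
Crop demand D = ETc × 30 d = 6.3611 × 30 = 190.833 mm
Pe = 0.62 × 19.0 = 11.780 mm
D − Pe = 190.833 − 11.780 = 179.053 mm
Volume = 179.053 mm × 147.2 ha × 10 = 263566.0 m³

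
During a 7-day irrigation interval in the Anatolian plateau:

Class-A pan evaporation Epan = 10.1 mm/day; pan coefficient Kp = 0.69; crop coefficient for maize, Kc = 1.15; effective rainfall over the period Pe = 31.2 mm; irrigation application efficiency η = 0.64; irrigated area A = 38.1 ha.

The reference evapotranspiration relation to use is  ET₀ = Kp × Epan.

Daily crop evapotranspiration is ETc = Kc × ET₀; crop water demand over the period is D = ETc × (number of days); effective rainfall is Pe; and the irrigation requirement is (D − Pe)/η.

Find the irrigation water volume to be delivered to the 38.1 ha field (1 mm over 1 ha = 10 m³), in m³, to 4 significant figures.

ET₀ = 0.69 × 10.1 = 6.9690 mm/d
ETc = Kc × ET₀ = 1.15 × 6.9690 = 8.0144 mm/d
Crop demand D = ETc × 7 d = 8.0144 × 7 = 56.101 mm
D − Pe = 56.101 − 31.2 = 24.901 mm
Gross irrigation = 24.901 / 0.64 = 38.908 mm
Volume = 38.908 mm × 38.1 ha × 10 = 14823.9 m³

14820 m³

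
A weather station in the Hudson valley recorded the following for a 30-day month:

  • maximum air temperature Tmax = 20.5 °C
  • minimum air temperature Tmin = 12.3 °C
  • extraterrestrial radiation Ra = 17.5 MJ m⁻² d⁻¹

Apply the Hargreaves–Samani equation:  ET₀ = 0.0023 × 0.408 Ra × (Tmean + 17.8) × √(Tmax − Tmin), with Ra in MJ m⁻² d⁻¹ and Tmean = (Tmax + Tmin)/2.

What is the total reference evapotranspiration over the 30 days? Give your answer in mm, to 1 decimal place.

Tmean = (20.5 + 12.3)/2 = 16.40 °C
0.408 Ra = 0.408 × 17.5 = 7.1400 mm/d equivalent
ET₀ = 0.0023 × 7.1400 × (16.40 + 17.8) × √8.2 = 0.0023 × 7.1400 × 34.20 × 2.8636 = 1.6083 mm/d
Over 30 days: 1.6083 × 30 = 48.249 mm

48.2 mm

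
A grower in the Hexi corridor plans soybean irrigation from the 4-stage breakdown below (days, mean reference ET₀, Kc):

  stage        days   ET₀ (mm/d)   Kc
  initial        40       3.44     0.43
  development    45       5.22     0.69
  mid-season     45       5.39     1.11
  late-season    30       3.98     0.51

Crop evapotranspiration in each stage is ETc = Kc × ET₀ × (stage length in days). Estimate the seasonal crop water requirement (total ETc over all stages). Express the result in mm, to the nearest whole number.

initial: 0.43 × 3.44 × 40 = 59.17 mm
development: 0.69 × 5.22 × 45 = 162.08 mm
mid-season: 1.11 × 5.39 × 45 = 269.23 mm
late-season: 0.51 × 3.98 × 30 = 60.89 mm
Seasonal total = 551.37 mm

551 mm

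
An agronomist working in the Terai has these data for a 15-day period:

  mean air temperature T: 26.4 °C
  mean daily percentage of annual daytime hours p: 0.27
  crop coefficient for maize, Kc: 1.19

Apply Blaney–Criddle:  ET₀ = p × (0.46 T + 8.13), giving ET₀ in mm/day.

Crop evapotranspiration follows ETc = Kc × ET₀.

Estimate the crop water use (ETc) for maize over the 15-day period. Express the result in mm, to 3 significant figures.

ET₀ = 0.27 × (0.46 × 26.4 + 8.13) = 0.27 × 20.274 = 5.4740 mm/d
ETc = Kc × ET₀ = 1.19 × 5.4740 = 6.5141 mm/d
Over 15 days: 6.5141 × 15 = 97.712 mm

97.7 mm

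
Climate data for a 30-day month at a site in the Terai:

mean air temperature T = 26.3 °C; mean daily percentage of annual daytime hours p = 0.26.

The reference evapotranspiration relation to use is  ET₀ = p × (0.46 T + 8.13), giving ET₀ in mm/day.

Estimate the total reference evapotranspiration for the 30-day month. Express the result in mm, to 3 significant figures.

ET₀ = 0.26 × (0.46 × 26.3 + 8.13) = 0.26 × 20.228 = 5.2593 mm/d
Monthly total = 5.2593 × 30 = 157.779 mm

158 mm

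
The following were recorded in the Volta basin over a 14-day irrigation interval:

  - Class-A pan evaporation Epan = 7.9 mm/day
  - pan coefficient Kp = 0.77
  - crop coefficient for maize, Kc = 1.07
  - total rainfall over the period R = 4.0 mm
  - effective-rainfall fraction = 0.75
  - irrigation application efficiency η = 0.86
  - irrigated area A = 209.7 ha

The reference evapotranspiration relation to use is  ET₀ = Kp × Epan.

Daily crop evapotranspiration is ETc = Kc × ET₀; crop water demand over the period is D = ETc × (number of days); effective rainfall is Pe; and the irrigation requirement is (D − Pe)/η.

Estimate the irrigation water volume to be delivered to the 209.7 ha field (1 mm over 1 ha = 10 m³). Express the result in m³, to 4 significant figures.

214900 m³

ET₀ = 0.77 × 7.9 = 6.0830 mm/d
ETc = Kc × ET₀ = 1.07 × 6.0830 = 6.5088 mm/d
Crop demand D = ETc × 14 d = 6.5088 × 14 = 91.123 mm
Pe = 0.75 × 4.0 = 3.000 mm
D − Pe = 91.123 − 3.000 = 88.123 mm
Gross irrigation = 88.123 / 0.86 = 102.469 mm
Volume = 102.469 mm × 209.7 ha × 10 = 214877.5 m³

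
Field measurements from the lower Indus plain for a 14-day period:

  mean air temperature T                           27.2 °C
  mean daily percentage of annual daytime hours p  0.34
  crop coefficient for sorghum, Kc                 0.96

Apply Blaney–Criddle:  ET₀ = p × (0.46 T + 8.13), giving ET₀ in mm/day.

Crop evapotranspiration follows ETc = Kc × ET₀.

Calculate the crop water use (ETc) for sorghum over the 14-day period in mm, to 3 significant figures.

94.3 mm

ET₀ = 0.34 × (0.46 × 27.2 + 8.13) = 0.34 × 20.642 = 7.0183 mm/d
ETc = Kc × ET₀ = 0.96 × 7.0183 = 6.7376 mm/d
Over 14 days: 6.7376 × 14 = 94.326 mm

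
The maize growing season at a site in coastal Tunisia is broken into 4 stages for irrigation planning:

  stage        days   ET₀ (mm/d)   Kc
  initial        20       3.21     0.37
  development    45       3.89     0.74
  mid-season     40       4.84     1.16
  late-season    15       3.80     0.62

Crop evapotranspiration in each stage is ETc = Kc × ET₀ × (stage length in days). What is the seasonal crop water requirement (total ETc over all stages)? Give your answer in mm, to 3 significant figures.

initial: 0.37 × 3.21 × 20 = 23.75 mm
development: 0.74 × 3.89 × 45 = 129.54 mm
mid-season: 1.16 × 4.84 × 40 = 224.58 mm
late-season: 0.62 × 3.80 × 15 = 35.34 mm
Seasonal total = 413.21 mm

413 mm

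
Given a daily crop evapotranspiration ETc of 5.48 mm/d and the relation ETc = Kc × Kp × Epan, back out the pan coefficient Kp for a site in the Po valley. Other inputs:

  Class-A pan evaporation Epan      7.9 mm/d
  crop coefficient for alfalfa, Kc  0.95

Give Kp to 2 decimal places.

ETc = Kc × Kp × Epan  ⇒  Kp = ETc / (Kc × Epan)
Kp = 5.48 / (0.95 × 7.9) = 5.48 / 7.505 = 0.7302

0.73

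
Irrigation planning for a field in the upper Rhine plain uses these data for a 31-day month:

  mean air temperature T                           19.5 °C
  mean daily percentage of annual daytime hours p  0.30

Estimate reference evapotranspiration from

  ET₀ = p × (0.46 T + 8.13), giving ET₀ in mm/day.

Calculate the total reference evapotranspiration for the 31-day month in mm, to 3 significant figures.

159 mm

ET₀ = 0.30 × (0.46 × 19.5 + 8.13) = 0.30 × 17.100 = 5.1300 mm/d
Monthly total = 5.1300 × 31 = 159.030 mm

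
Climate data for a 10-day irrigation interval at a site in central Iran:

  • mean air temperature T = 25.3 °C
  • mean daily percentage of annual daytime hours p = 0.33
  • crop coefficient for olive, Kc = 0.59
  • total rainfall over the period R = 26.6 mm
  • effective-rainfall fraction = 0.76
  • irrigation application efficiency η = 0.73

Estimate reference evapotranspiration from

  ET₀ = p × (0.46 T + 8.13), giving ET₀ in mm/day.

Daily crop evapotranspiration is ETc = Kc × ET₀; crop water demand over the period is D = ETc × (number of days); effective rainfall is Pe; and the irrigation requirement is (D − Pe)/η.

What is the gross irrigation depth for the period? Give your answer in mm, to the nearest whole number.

25 mm

ET₀ = 0.33 × (0.46 × 25.3 + 8.13) = 0.33 × 19.768 = 6.5234 mm/d
ETc = Kc × ET₀ = 0.59 × 6.5234 = 3.8488 mm/d
Crop demand D = ETc × 10 d = 3.8488 × 10 = 38.488 mm
Pe = 0.76 × 26.6 = 20.216 mm
D − Pe = 38.488 − 20.216 = 18.272 mm
Gross irrigation = 18.272 / 0.73 = 25.030 mm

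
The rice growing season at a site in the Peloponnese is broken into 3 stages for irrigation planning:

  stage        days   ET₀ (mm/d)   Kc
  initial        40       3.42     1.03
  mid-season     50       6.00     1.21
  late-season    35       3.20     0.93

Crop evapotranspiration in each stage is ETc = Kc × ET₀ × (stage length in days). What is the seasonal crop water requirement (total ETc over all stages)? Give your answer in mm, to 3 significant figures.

608 mm

initial: 1.03 × 3.42 × 40 = 140.90 mm
mid-season: 1.21 × 6.00 × 50 = 363.00 mm
late-season: 0.93 × 3.20 × 35 = 104.16 mm
Seasonal total = 608.06 mm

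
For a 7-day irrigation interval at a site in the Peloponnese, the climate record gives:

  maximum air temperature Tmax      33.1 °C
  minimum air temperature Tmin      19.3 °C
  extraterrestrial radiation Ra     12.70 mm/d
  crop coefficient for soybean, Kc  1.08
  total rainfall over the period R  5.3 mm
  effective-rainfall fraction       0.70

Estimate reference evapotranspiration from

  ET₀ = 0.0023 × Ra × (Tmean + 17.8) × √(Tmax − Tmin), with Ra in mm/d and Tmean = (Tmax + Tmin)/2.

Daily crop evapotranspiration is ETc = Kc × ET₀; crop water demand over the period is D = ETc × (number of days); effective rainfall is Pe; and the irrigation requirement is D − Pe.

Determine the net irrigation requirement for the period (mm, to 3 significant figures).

Tmean = (33.1 + 19.3)/2 = 26.20 °C
ET₀ = 0.0023 × 12.70 × (26.20 + 17.8) × √13.8 = 0.0023 × 12.70 × 44.00 × 3.7148 = 4.7744 mm/d
ETc = Kc × ET₀ = 1.08 × 4.7744 = 5.1564 mm/d
Crop demand D = ETc × 7 d = 5.1564 × 7 = 36.095 mm
Pe = 0.70 × 5.3 = 3.710 mm
D − Pe = 36.095 − 3.710 = 32.385 mm

32.4 mm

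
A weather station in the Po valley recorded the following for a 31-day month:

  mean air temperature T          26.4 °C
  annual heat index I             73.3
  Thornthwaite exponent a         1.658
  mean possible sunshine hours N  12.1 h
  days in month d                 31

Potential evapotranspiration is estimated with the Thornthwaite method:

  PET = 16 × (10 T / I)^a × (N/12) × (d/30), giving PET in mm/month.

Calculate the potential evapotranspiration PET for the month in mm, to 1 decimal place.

10T/I = 10 × 26.4 / 73.3 = 3.6016
(10T/I)^a = 3.6016^1.658 = 8.3689
Uncorrected PET = 16 × 8.3689 = 133.902 mm
Correction = (N/12)(d/30) = (12.1/12)(31/30) = 1.0419
PET = 133.902 × 1.0419 = 139.512 mm/month

139.5 mm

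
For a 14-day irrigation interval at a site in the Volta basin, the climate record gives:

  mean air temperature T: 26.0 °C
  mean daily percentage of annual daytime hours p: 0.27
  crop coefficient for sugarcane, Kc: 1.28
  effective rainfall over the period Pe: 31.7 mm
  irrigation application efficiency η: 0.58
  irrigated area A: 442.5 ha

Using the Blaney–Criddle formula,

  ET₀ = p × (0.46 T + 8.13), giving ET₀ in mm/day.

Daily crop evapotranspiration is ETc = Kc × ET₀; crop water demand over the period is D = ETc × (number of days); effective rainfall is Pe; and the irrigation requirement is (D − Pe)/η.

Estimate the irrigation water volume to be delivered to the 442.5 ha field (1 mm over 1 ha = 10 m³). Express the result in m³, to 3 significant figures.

500000 m³

ET₀ = 0.27 × (0.46 × 26.0 + 8.13) = 0.27 × 20.090 = 5.4243 mm/d
ETc = Kc × ET₀ = 1.28 × 5.4243 = 6.9431 mm/d
Crop demand D = ETc × 14 d = 6.9431 × 14 = 97.203 mm
D − Pe = 97.203 − 31.7 = 65.503 mm
Gross irrigation = 65.503 / 0.58 = 112.936 mm
Volume = 112.936 mm × 442.5 ha × 10 = 499741.8 m³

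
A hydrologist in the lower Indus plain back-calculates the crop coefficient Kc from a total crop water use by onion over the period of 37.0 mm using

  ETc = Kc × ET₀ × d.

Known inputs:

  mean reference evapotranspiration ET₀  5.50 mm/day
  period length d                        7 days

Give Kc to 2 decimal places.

ETc = Kc × ET₀ × d  ⇒  Kc = ETc / (ET₀ × d)
Kc = 37.0 / (5.50 × 7) = 37.0 / 38.50 = 0.9610

0.96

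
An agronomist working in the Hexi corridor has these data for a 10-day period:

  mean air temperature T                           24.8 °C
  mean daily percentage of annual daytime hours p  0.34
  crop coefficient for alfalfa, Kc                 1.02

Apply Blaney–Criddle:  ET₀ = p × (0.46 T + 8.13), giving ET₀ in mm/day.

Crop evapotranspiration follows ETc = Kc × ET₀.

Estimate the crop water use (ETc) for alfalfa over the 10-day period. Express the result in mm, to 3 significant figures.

ET₀ = 0.34 × (0.46 × 24.8 + 8.13) = 0.34 × 19.538 = 6.6429 mm/d
ETc = Kc × ET₀ = 1.02 × 6.6429 = 6.7758 mm/d
Over 10 days: 6.7758 × 10 = 67.758 mm

67.8 mm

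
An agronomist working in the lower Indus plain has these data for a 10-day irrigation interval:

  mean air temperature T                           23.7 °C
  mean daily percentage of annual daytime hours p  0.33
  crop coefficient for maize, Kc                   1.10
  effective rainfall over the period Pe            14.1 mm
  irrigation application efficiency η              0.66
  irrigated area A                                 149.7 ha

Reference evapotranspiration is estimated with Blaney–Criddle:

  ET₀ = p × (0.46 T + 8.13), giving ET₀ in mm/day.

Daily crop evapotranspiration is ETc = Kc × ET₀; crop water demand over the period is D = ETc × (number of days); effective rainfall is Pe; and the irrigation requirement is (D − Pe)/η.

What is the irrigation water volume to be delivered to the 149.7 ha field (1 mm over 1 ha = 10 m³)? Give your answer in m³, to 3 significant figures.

125000 m³

ET₀ = 0.33 × (0.46 × 23.7 + 8.13) = 0.33 × 19.032 = 6.2806 mm/d
ETc = Kc × ET₀ = 1.10 × 6.2806 = 6.9087 mm/d
Crop demand D = ETc × 10 d = 6.9087 × 10 = 69.087 mm
D − Pe = 69.087 − 14.1 = 54.987 mm
Gross irrigation = 54.987 / 0.66 = 83.314 mm
Volume = 83.314 mm × 149.7 ha × 10 = 124721.1 m³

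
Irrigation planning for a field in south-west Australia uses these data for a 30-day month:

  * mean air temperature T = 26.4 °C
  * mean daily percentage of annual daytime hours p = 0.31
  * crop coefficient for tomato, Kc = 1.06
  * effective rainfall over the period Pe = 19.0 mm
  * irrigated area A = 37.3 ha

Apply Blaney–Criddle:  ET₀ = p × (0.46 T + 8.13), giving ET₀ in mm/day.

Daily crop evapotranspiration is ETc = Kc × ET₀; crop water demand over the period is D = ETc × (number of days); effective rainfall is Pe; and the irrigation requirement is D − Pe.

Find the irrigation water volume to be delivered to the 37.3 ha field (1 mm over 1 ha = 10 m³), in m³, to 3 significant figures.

67500 m³

ET₀ = 0.31 × (0.46 × 26.4 + 8.13) = 0.31 × 20.274 = 6.2849 mm/d
ETc = Kc × ET₀ = 1.06 × 6.2849 = 6.6620 mm/d
Crop demand D = ETc × 30 d = 6.6620 × 30 = 199.860 mm
D − Pe = 199.860 − 19.0 = 180.860 mm
Volume = 180.860 mm × 37.3 ha × 10 = 67460.8 m³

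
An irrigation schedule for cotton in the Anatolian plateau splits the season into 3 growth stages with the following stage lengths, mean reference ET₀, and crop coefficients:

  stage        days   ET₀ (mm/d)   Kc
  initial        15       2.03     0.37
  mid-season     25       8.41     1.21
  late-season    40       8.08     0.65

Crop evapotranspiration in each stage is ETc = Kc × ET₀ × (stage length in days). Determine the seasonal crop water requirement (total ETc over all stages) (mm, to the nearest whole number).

476 mm

initial: 0.37 × 2.03 × 15 = 11.27 mm
mid-season: 1.21 × 8.41 × 25 = 254.40 mm
late-season: 0.65 × 8.08 × 40 = 210.08 mm
Seasonal total = 475.75 mm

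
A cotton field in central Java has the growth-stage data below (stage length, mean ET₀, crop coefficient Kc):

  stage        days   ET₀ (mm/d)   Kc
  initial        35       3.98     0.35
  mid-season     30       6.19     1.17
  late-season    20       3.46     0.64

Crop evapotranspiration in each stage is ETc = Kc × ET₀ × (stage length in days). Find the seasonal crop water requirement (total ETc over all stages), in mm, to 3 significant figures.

initial: 0.35 × 3.98 × 35 = 48.76 mm
mid-season: 1.17 × 6.19 × 30 = 217.27 mm
late-season: 0.64 × 3.46 × 20 = 44.29 mm
Seasonal total = 310.32 mm

310 mm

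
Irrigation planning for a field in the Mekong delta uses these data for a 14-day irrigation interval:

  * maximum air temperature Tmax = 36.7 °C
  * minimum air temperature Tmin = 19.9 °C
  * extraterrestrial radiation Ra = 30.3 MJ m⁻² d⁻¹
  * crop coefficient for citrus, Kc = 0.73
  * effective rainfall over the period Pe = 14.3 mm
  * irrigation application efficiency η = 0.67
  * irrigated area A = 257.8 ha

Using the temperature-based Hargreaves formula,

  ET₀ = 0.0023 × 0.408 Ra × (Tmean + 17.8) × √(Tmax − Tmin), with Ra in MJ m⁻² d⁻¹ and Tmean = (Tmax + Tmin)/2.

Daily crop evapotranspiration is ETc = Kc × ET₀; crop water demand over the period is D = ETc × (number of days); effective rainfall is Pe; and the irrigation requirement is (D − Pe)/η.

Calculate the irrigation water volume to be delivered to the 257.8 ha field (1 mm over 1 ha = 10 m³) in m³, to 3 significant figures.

Tmean = (36.7 + 19.9)/2 = 28.30 °C
0.408 Ra = 0.408 × 30.3 = 12.3624 mm/d equivalent
ET₀ = 0.0023 × 12.3624 × (28.30 + 17.8) × √16.8 = 0.0023 × 12.3624 × 46.10 × 4.0988 = 5.3726 mm/d
ETc = Kc × ET₀ = 0.73 × 5.3726 = 3.9220 mm/d
Crop demand D = ETc × 14 d = 3.9220 × 14 = 54.908 mm
D − Pe = 54.908 − 14.3 = 40.608 mm
Gross irrigation = 40.608 / 0.67 = 60.609 mm
Volume = 60.609 mm × 257.8 ha × 10 = 156250.0 m³

156000 m³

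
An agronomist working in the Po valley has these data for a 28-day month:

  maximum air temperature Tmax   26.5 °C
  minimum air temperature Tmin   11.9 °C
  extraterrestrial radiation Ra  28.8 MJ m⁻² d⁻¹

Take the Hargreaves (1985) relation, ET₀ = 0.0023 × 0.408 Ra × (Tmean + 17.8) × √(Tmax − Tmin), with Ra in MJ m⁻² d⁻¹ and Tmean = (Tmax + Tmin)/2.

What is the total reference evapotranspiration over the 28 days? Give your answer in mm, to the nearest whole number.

107 mm

Tmean = (26.5 + 11.9)/2 = 19.20 °C
0.408 Ra = 0.408 × 28.8 = 11.7504 mm/d equivalent
ET₀ = 0.0023 × 11.7504 × (19.20 + 17.8) × √14.6 = 0.0023 × 11.7504 × 37.00 × 3.8210 = 3.8208 mm/d
Over 28 days: 3.8208 × 28 = 106.982 mm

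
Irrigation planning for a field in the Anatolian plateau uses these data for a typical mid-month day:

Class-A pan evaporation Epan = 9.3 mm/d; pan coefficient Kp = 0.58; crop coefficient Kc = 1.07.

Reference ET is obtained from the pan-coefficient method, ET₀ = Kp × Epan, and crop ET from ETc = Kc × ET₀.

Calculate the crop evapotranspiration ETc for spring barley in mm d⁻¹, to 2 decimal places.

5.77 mm d⁻¹

ET₀ = 0.58 × 9.3 = 5.3940 mm/d
ETc = Kc × ET₀ = 1.07 × 5.3940 = 5.7716 mm/d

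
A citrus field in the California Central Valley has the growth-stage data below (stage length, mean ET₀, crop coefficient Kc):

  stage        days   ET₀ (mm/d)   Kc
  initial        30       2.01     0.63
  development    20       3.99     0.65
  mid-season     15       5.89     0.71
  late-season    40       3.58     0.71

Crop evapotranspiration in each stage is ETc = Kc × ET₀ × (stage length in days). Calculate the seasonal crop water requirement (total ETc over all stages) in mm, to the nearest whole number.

254 mm

initial: 0.63 × 2.01 × 30 = 37.99 mm
development: 0.65 × 3.99 × 20 = 51.87 mm
mid-season: 0.71 × 5.89 × 15 = 62.73 mm
late-season: 0.71 × 3.58 × 40 = 101.67 mm
Seasonal total = 254.26 mm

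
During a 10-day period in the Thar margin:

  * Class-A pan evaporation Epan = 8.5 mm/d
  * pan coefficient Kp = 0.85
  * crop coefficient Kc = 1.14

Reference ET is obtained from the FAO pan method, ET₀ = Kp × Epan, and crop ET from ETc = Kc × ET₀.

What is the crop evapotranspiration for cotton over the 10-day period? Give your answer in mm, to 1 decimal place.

ET₀ = 0.85 × 8.5 = 7.2250 mm/d
ETc = Kc × ET₀ = 1.14 × 7.2250 = 8.2365 mm/d
Over 10 days: 8.2365 × 10 = 82.365 mm

82.4 mm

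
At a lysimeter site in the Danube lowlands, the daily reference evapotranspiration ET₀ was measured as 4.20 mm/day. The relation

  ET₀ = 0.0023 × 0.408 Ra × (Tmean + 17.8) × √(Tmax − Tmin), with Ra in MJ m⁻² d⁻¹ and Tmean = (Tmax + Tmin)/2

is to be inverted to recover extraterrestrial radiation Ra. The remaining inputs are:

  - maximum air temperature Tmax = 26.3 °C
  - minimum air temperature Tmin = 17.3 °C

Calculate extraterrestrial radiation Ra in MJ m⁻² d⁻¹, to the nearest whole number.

Tmean = (26.3+17.3)/2 = 21.80 °C; ΔT = 9.0
Ra = ET₀ / [0.0023 × 0.408 × (Tmean+17.8) × √ΔT]
   = 4.20 / (0.0023 × 0.408 × 39.60 × 3.0000) = 37.674 MJ m⁻² d⁻¹

38 MJ m⁻² d⁻¹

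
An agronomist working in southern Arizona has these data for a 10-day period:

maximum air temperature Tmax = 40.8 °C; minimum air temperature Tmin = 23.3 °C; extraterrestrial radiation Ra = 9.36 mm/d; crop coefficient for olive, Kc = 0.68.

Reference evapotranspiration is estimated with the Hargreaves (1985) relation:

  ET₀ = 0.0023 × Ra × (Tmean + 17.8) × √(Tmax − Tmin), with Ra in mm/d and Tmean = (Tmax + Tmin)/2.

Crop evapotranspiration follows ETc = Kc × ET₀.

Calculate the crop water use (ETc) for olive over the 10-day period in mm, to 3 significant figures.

Tmean = (40.8 + 23.3)/2 = 32.05 °C
ET₀ = 0.0023 × 9.36 × (32.05 + 17.8) × √17.5 = 0.0023 × 9.36 × 49.85 × 4.1833 = 4.4894 mm/d
ETc = Kc × ET₀ = 0.68 × 4.4894 = 3.0528 mm/d
Over 10 days: 3.0528 × 10 = 30.528 mm

30.5 mm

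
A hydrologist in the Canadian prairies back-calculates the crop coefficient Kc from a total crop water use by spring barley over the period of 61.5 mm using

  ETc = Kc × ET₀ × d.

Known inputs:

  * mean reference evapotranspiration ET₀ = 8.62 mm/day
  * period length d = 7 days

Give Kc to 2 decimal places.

ETc = Kc × ET₀ × d  ⇒  Kc = ETc / (ET₀ × d)
Kc = 61.5 / (8.62 × 7) = 61.5 / 60.34 = 1.0192

1.02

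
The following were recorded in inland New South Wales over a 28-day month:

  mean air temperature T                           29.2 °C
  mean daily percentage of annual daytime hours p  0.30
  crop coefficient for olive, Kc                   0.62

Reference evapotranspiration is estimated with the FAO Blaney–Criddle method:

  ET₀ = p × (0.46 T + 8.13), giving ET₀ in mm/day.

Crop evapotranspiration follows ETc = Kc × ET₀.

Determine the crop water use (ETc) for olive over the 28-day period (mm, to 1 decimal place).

112.3 mm

ET₀ = 0.30 × (0.46 × 29.2 + 8.13) = 0.30 × 21.562 = 6.4686 mm/d
ETc = Kc × ET₀ = 0.62 × 6.4686 = 4.0105 mm/d
Over 28 days: 4.0105 × 28 = 112.294 mm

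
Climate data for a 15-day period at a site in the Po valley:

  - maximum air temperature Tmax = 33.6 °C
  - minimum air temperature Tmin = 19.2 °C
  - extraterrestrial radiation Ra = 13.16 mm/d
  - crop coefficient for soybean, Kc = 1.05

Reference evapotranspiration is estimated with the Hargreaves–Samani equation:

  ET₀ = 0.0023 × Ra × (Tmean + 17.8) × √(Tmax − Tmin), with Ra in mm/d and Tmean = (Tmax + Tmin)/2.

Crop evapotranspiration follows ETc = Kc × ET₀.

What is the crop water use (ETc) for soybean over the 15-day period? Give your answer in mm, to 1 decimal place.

Tmean = (33.6 + 19.2)/2 = 26.40 °C
ET₀ = 0.0023 × 13.16 × (26.40 + 17.8) × √14.4 = 0.0023 × 13.16 × 44.20 × 3.7947 = 5.0767 mm/d
ETc = Kc × ET₀ = 1.05 × 5.0767 = 5.3305 mm/d
Over 15 days: 5.3305 × 15 = 79.958 mm

80.0 mm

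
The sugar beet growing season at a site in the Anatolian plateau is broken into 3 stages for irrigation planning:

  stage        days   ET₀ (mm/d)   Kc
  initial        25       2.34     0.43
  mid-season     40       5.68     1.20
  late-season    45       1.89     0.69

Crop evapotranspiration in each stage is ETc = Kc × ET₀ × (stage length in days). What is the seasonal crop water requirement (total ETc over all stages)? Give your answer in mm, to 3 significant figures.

initial: 0.43 × 2.34 × 25 = 25.16 mm
mid-season: 1.20 × 5.68 × 40 = 272.64 mm
late-season: 0.69 × 1.89 × 45 = 58.68 mm
Seasonal total = 356.48 mm

356 mm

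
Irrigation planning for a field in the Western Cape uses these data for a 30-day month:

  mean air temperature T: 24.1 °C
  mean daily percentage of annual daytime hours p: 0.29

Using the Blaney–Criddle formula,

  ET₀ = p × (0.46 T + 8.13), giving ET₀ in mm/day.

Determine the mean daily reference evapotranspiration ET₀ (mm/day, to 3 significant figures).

ET₀ = 0.29 × (0.46 × 24.1 + 8.13) = 0.29 × 19.216 = 5.5726 mm/d

5.57 mm/day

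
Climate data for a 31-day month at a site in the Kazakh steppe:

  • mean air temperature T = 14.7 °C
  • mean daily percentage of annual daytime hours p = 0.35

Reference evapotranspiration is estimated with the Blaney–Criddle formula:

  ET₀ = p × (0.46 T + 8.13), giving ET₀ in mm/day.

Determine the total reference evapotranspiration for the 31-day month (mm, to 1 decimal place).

ET₀ = 0.35 × (0.46 × 14.7 + 8.13) = 0.35 × 14.892 = 5.2122 mm/d
Monthly total = 5.2122 × 31 = 161.578 mm

161.6 mm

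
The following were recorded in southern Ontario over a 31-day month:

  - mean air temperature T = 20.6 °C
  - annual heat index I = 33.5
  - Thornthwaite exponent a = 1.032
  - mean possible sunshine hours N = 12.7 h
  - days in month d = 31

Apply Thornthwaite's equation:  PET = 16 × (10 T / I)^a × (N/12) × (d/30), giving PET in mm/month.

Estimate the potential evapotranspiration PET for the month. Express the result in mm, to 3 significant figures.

114 mm

10T/I = 10 × 20.6 / 33.5 = 6.1493
(10T/I)^a = 6.1493^1.032 = 6.5173
Uncorrected PET = 16 × 6.5173 = 104.277 mm
Correction = (N/12)(d/30) = (12.7/12)(31/30) = 1.0936
PET = 104.277 × 1.0936 = 114.037 mm/month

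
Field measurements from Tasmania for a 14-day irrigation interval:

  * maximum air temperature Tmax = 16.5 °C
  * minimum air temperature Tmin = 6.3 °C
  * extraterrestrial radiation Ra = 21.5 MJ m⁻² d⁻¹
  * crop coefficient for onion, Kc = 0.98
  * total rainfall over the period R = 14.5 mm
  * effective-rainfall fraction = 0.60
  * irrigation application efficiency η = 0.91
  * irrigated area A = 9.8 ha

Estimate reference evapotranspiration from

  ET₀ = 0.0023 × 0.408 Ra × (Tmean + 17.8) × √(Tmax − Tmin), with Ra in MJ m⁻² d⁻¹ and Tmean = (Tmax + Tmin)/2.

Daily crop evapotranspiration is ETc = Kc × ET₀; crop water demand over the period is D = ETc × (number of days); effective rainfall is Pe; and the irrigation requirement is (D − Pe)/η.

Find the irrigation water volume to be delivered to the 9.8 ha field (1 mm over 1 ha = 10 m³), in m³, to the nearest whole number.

1843 m³

Tmean = (16.5 + 6.3)/2 = 11.40 °C
0.408 Ra = 0.408 × 21.5 = 8.7720 mm/d equivalent
ET₀ = 0.0023 × 8.7720 × (11.40 + 17.8) × √10.2 = 0.0023 × 8.7720 × 29.20 × 3.1937 = 1.8815 mm/d
ETc = Kc × ET₀ = 0.98 × 1.8815 = 1.8439 mm/d
Crop demand D = ETc × 14 d = 1.8439 × 14 = 25.815 mm
Pe = 0.60 × 14.5 = 8.700 mm
D − Pe = 25.815 − 8.700 = 17.115 mm
Gross irrigation = 17.115 / 0.91 = 18.808 mm
Volume = 18.808 mm × 9.8 ha × 10 = 1843.2 m³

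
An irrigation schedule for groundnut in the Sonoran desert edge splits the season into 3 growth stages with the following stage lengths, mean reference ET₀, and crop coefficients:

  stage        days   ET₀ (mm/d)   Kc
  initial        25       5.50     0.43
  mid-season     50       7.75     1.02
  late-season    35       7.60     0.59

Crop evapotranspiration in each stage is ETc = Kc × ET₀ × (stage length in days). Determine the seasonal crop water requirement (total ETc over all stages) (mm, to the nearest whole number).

initial: 0.43 × 5.50 × 25 = 59.13 mm
mid-season: 1.02 × 7.75 × 50 = 395.25 mm
late-season: 0.59 × 7.60 × 35 = 156.94 mm
Seasonal total = 611.32 mm

611 mm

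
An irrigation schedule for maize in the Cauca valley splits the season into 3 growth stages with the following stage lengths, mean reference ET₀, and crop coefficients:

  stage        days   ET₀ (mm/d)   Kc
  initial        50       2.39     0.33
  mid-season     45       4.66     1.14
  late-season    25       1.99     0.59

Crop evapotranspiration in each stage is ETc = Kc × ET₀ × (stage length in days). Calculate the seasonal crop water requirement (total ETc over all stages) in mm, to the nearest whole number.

initial: 0.33 × 2.39 × 50 = 39.44 mm
mid-season: 1.14 × 4.66 × 45 = 239.06 mm
late-season: 0.59 × 1.99 × 25 = 29.35 mm
Seasonal total = 307.85 mm

308 mm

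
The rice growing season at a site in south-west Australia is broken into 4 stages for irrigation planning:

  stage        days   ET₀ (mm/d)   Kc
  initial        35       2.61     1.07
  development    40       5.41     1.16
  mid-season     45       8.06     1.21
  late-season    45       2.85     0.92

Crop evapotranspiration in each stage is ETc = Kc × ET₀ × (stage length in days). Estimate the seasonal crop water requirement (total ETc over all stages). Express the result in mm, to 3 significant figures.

initial: 1.07 × 2.61 × 35 = 97.74 mm
development: 1.16 × 5.41 × 40 = 251.02 mm
mid-season: 1.21 × 8.06 × 45 = 438.87 mm
late-season: 0.92 × 2.85 × 45 = 117.99 mm
Seasonal total = 905.62 mm

906 mm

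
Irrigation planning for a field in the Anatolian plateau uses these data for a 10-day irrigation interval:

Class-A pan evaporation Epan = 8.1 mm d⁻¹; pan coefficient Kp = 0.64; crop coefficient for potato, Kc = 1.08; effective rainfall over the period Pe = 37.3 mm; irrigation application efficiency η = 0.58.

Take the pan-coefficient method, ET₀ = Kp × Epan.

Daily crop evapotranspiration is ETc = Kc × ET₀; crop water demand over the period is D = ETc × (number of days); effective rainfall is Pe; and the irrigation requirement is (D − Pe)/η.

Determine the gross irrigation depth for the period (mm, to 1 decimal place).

32.2 mm

ET₀ = 0.64 × 8.1 = 5.1840 mm/d
ETc = Kc × ET₀ = 1.08 × 5.1840 = 5.5987 mm/d
Crop demand D = ETc × 10 d = 5.5987 × 10 = 55.987 mm
D − Pe = 55.987 − 37.3 = 18.687 mm
Gross irrigation = 18.687 / 0.58 = 32.219 mm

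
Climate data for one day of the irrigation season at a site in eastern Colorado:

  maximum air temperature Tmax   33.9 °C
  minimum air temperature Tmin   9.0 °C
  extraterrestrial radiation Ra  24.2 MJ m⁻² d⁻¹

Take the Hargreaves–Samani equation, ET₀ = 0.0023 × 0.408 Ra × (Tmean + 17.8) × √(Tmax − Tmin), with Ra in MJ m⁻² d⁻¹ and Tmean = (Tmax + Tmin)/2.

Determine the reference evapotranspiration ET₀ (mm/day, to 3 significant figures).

4.45 mm/day

Tmean = (33.9 + 9.0)/2 = 21.45 °C
0.408 Ra = 0.408 × 24.2 = 9.8736 mm/d equivalent
ET₀ = 0.0023 × 9.8736 × (21.45 + 17.8) × √24.9 = 0.0023 × 9.8736 × 39.25 × 4.9900 = 4.4478 mm/d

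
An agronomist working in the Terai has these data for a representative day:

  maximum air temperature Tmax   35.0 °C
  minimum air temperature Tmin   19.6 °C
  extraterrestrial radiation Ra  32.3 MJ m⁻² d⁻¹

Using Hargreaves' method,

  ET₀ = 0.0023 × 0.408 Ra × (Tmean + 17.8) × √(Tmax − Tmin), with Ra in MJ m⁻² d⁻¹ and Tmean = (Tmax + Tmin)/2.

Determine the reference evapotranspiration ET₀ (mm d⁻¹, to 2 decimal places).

Tmean = (35.0 + 19.6)/2 = 27.30 °C
0.408 Ra = 0.408 × 32.3 = 13.1784 mm/d equivalent
ET₀ = 0.0023 × 13.1784 × (27.30 + 17.8) × √15.4 = 0.0023 × 13.1784 × 45.10 × 3.9243 = 5.3645 mm/d

5.36 mm d⁻¹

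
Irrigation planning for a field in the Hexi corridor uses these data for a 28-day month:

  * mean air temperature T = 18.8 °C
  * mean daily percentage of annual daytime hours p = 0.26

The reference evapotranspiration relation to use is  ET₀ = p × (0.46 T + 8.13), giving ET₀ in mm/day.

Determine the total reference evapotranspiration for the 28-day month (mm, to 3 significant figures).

122 mm

ET₀ = 0.26 × (0.46 × 18.8 + 8.13) = 0.26 × 16.778 = 4.3623 mm/d
Monthly total = 4.3623 × 28 = 122.144 mm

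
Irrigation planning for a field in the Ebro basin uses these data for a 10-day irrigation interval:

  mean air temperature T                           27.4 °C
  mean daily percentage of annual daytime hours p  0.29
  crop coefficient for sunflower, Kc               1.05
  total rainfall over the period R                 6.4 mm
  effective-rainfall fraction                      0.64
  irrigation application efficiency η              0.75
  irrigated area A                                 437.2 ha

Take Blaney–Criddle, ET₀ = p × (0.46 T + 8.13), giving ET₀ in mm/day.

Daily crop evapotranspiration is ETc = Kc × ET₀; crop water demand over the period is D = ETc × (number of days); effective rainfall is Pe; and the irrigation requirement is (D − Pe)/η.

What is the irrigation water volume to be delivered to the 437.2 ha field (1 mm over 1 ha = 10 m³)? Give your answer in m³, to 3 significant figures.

ET₀ = 0.29 × (0.46 × 27.4 + 8.13) = 0.29 × 20.734 = 6.0129 mm/d
ETc = Kc × ET₀ = 1.05 × 6.0129 = 6.3135 mm/d
Crop demand D = ETc × 10 d = 6.3135 × 10 = 63.135 mm
Pe = 0.64 × 6.4 = 4.096 mm
D − Pe = 63.135 − 4.096 = 59.039 mm
Gross irrigation = 59.039 / 0.75 = 78.719 mm
Volume = 78.719 mm × 437.2 ha × 10 = 344159.5 m³

344000 m³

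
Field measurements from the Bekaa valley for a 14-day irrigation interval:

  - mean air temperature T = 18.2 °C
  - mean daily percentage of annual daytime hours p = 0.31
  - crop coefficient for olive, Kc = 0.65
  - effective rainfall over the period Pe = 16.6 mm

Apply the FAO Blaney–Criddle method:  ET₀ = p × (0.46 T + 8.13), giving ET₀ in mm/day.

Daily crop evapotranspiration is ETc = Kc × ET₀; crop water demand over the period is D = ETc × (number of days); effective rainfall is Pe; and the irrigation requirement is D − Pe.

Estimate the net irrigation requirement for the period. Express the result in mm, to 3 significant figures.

30.0 mm

ET₀ = 0.31 × (0.46 × 18.2 + 8.13) = 0.31 × 16.502 = 5.1156 mm/d
ETc = Kc × ET₀ = 0.65 × 5.1156 = 3.3251 mm/d
Crop demand D = ETc × 14 d = 3.3251 × 14 = 46.551 mm
D − Pe = 46.551 − 16.6 = 29.951 mm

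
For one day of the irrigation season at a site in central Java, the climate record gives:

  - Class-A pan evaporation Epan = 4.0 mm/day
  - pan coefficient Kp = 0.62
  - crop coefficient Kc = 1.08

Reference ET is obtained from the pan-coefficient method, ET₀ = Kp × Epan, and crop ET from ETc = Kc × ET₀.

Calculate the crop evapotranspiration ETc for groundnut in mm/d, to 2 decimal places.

ET₀ = 0.62 × 4.0 = 2.4800 mm/d
ETc = Kc × ET₀ = 1.08 × 2.4800 = 2.6784 mm/d

2.68 mm/d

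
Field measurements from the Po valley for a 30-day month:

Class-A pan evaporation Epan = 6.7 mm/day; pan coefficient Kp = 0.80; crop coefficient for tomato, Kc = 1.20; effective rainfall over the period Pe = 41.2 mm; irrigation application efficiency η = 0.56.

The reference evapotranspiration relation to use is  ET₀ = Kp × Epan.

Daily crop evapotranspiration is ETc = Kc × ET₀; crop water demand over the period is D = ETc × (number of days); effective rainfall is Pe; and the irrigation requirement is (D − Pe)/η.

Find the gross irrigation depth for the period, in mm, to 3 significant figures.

ET₀ = 0.80 × 6.7 = 5.3600 mm/d
ETc = Kc × ET₀ = 1.20 × 5.3600 = 6.4320 mm/d
Crop demand D = ETc × 30 d = 6.4320 × 30 = 192.960 mm
D − Pe = 192.960 − 41.2 = 151.760 mm
Gross irrigation = 151.760 / 0.56 = 271.000 mm

271 mm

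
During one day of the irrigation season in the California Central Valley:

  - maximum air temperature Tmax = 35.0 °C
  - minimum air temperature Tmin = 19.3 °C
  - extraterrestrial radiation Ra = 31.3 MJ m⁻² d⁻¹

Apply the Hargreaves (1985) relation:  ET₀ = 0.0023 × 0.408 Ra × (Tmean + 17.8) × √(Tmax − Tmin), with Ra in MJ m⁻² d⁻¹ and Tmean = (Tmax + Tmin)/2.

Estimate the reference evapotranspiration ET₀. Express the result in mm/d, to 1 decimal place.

Tmean = (35.0 + 19.3)/2 = 27.15 °C
0.408 Ra = 0.408 × 31.3 = 12.7704 mm/d equivalent
ET₀ = 0.0023 × 12.7704 × (27.15 + 17.8) × √15.7 = 0.0023 × 12.7704 × 44.95 × 3.9623 = 5.2313 mm/d

5.2 mm/d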